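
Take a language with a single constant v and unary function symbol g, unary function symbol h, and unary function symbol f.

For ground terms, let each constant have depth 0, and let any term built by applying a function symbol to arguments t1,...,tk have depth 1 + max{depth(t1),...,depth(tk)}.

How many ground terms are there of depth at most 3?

40

Let N_k = |{terms of depth ≤ k}|. Then N_0 = 1 and N_k = 1 + N_{k-1} + N_{k-1} + N_{k-1} for k ≥ 1 (one summand per function symbol, arity giving the exponent).
N_0 = 1
N_1 = 1 + 1 + 1 + 1 = 4
N_2 = 1 + 4 + 4 + 4 = 13
N_3 = 1 + 13 + 13 + 13 = 40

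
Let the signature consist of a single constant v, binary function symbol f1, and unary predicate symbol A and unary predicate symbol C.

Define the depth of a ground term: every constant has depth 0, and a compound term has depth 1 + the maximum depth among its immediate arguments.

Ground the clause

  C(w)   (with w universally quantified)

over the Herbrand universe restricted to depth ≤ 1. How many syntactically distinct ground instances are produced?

Ground terms of depth ≤ 1:
  Let N_k = |{terms of depth ≤ k}|. Then N_0 = 1 and N_k = 1 + N_{k-1}^2 for k ≥ 1 (one summand per function symbol, arity giving the exponent).
  N_0 = 1
  N_1 = 1 + 1^2 = 2
  Explicitly: v, f1(v, v).
So there are 2 ground terms available for substitution.
The body mentions the single quantified variable w; since ground terms form a free algebra, no two substitutions collapse to the same formula.
Number of ground instances = 2.

2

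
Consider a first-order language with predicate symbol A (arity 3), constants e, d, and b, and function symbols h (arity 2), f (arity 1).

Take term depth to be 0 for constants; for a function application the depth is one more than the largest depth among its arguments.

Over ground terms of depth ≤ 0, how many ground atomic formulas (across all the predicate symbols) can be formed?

First count ground terms of depth ≤ 0.
Write N_k for the number of ground terms of depth ≤ k. A term of depth ≤ k is either a constant or a function symbol applied to arguments of depth ≤ k−1, so N_k = 3 + N_{k-1}^2 + N_{k-1}.
N_0 = 3
Explicitly: e, d, b.
So |H| = 3.
A ground atom is a predicate applied to a tuple of terms from H, so the count is the sum over predicates of |H|^arity:
  A: 3^3 = 27
Total ground atoms: 27.

27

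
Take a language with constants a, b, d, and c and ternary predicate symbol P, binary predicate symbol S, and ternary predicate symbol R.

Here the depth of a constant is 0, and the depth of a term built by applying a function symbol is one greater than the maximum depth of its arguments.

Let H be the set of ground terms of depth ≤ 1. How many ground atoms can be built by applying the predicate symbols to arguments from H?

144

First count ground terms of depth ≤ 1.
With no function symbols every ground term is a constant, so there are exactly 4 ground terms at every depth bound.
N_0 = 4
N_1 = 4
So |H| = 4.
For each predicate symbol, the number of ground atoms is |H| raised to its arity; summing:
  P: 4^3 = 64;  S: 4^2 = 16;  R: 4^3 = 64
Total ground atoms: 64 + 16 + 64 = 144.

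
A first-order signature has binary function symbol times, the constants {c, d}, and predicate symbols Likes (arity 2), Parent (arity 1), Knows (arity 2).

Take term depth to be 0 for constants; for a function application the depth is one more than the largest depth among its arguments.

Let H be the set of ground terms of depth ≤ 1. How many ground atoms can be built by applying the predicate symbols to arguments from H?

78

First count ground terms of depth ≤ 1.
Let N_k count ground terms of depth at most k. Each non-constant term of depth ≤ k is some function symbol applied to depth-≤(k−1) arguments, giving N_k = 2 + N_{k-1}^2.
N_0 = 2
N_1 = 2 + 2^2 = 6
Explicitly: c, d, times(c, c), times(c, d), times(d, c), times(d, d).
So |H| = 6.
Each predicate of arity r yields |H|^r ground atoms (one per choice of an r-tuple from H):
  Likes: 6^2 = 36;  Parent: 6;  Knows: 6^2 = 36
Total ground atoms: 36 + 6 + 36 = 78.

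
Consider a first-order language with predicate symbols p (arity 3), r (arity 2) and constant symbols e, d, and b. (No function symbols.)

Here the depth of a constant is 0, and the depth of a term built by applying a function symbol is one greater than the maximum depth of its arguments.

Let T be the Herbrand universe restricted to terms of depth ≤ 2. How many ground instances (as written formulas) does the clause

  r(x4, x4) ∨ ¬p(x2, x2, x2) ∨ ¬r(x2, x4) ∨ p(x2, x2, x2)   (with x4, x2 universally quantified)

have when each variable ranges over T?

9

Ground terms of depth ≤ 2:
  With no function symbols every ground term is a constant, so there are exactly 3 ground terms at every depth bound.
  N_0 = 3
  N_1 = 3
  N_2 = 3
  Explicitly: e, d, b.
So there are 3 ground terms available for substitution.
There are 2 variables to instantiate (x4, x2), each occurring in at least one literal, so different choices give different ground instances.
Number of ground instances = 3^2 = 9.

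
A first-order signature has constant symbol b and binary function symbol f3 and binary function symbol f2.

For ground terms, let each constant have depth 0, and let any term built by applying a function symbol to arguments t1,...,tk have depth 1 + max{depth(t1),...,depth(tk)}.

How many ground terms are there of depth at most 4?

1045459

Write N_k for the number of ground terms of depth ≤ k. A term of depth ≤ k is either a constant or a function symbol applied to arguments of depth ≤ k−1, so N_k = 1 + N_{k-1}^2 + N_{k-1}^2.
N_0 = 1
N_1 = 1 + 1^2 + 1^2 = 3
N_2 = 1 + 3^2 + 3^2 = 19
N_3 = 1 + 19^2 + 19^2 = 723
N_4 = 1 + 723^2 + 723^2 = 1045459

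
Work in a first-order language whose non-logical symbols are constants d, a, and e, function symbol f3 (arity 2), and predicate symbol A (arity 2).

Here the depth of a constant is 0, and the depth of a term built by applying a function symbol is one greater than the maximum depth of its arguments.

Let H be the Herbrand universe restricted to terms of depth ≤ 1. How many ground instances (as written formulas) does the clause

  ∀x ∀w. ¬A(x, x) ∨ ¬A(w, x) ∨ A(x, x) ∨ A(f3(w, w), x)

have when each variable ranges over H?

144

Ground terms of depth ≤ 1:
  If N_k denotes the number of depth-≤k ground terms, the 3 constants give N_0 = 3, and each function symbol of arity r contributes N_{k-1}^r new terms at level k: N_k = 3 + N_{k-1}^2.
  N_0 = 3
  N_1 = 3 + 3^2 = 12
So there are 12 ground terms available for substitution.
The body mentions every one of the 2 quantified variables; since ground terms form a free algebra, no two substitutions collapse to the same formula.
Number of ground instances = 12^2 = 144.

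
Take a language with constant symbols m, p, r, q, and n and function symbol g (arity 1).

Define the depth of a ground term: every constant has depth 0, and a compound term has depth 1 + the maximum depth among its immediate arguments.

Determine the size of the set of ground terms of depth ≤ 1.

Let N_k = |{terms of depth ≤ k}|. Then N_0 = 5 and N_k = 5 + N_{k-1} for k ≥ 1 (one summand per function symbol, arity giving the exponent).
N_0 = 5
N_1 = 5 + 5 = 10

10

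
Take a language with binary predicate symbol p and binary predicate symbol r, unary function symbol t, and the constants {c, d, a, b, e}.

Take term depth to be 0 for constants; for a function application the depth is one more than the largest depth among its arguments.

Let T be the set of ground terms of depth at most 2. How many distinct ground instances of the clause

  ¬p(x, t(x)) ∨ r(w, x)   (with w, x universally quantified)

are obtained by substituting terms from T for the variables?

225

Ground terms of depth ≤ 2:
  Let N_k = |{terms of depth ≤ k}|. Then N_0 = 5 and N_k = 5 + N_{k-1} for k ≥ 1 (one summand per function symbol, arity giving the exponent).
  N_0 = 5
  N_1 = 5 + 5 = 10
  N_2 = 5 + 10 = 15
So there are 15 ground terms available for substitution.
The body mentions every one of the 2 quantified variables; since ground terms form a free algebra, no two substitutions collapse to the same formula.
Number of ground instances = 15^2 = 225.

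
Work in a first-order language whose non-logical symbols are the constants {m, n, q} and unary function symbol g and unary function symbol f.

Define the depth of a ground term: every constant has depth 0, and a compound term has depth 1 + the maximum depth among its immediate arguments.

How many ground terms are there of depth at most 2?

21

Count level by level. With function symbols g/1, f/1, the terms of depth ≤ k are the 3 constants together with each function applied to depth-≤(k−1) tuples, so N_k = 3 + N_{k-1} + N_{k-1}.
N_0 = 3
N_1 = 3 + 3 + 3 = 9
N_2 = 3 + 9 + 9 = 21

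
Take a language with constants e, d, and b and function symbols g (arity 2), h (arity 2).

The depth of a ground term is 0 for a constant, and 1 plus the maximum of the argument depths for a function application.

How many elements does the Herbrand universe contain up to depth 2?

Let N_k count ground terms of depth at most k. Each non-constant term of depth ≤ k is some function symbol applied to depth-≤(k−1) arguments, giving N_k = 3 + N_{k-1}^2 + N_{k-1}^2.
N_0 = 3
N_1 = 3 + 3^2 + 3^2 = 21
N_2 = 3 + 21^2 + 21^2 = 885

885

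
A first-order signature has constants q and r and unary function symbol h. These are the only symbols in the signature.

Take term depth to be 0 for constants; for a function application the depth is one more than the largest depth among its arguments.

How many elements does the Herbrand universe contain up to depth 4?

10

Count level by level. With function symbols h/1, the terms of depth ≤ k are the 2 constants together with each function applied to depth-≤(k−1) tuples, so N_k = 2 + N_{k-1}.
N_0 = 2
N_1 = 2 + 2 = 4
N_2 = 2 + 4 = 6
N_3 = 2 + 6 = 8
N_4 = 2 + 8 = 10
Explicitly: q, r, h(q), h(r), h(h(q)), h(h(r)), h(h(h(q))), h(h(h(r))), h(h(h(h(q)))), h(h(h(h(r)))).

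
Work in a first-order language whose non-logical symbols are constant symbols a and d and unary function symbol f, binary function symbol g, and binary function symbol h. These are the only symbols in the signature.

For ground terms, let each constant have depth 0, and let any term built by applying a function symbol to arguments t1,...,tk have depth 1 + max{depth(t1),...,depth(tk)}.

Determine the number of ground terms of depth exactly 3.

Let N_k = |{terms of depth ≤ k}|. Then N_0 = 2 and N_k = 2 + N_{k-1} + N_{k-1}^2 + N_{k-1}^2 for k ≥ 1 (one summand per function symbol, arity giving the exponent).
N_0 = 2
N_1 = 2 + 2 + 2^2 + 2^2 = 12
N_2 = 2 + 12 + 12^2 + 12^2 = 302
N_3 = 2 + 302 + 302^2 + 302^2 = 182712
Terms of depth exactly 3: N_3 − N_2 = 182712 − 302 = 182410.

182410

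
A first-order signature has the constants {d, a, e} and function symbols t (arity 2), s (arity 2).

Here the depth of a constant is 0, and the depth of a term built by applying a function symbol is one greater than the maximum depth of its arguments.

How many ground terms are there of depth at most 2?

If N_k denotes the number of depth-≤k ground terms, the 3 constants give N_0 = 3, and each function symbol of arity r contributes N_{k-1}^r new terms at level k: N_k = 3 + N_{k-1}^2 + N_{k-1}^2.
N_0 = 3
N_1 = 3 + 3^2 + 3^2 = 21
N_2 = 3 + 21^2 + 21^2 = 885

885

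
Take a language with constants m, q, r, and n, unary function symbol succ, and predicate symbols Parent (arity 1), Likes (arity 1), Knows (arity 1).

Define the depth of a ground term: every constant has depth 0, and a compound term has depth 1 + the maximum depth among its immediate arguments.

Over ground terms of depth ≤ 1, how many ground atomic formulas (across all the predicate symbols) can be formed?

First count ground terms of depth ≤ 1.
Write N_k for the number of ground terms of depth ≤ k. A term of depth ≤ k is either a constant or a function symbol applied to arguments of depth ≤ k−1, so N_k = 4 + N_{k-1}.
N_0 = 4
N_1 = 4 + 4 = 8
Explicitly: m, q, r, n, succ(m), succ(q), succ(r), succ(n).
So |H| = 8.
A ground atom is a predicate applied to a tuple of terms from H, so the count is the sum over predicates of |H|^arity:
  Parent: 8;  Likes: 8;  Knows: 8
Total ground atoms: 8 + 8 + 8 = 24.

24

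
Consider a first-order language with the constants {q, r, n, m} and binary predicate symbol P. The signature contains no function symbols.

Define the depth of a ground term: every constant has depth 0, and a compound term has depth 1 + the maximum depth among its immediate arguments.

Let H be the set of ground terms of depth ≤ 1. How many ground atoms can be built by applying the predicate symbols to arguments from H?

First count ground terms of depth ≤ 1.
With no function symbols every ground term is a constant, so there are exactly 4 ground terms at every depth bound.
N_0 = 4
N_1 = 4
So |H| = 4.
For each predicate symbol, the number of ground atoms is |H| raised to its arity; summing:
  P: 4^2 = 16
Total ground atoms: 16.

16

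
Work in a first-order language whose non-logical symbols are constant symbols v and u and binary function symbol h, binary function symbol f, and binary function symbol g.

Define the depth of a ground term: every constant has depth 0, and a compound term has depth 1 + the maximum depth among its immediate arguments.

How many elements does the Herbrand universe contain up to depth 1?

Write N_k for the number of ground terms of depth ≤ k. A term of depth ≤ k is either a constant or a function symbol applied to arguments of depth ≤ k−1, so N_k = 2 + N_{k-1}^2 + N_{k-1}^2 + N_{k-1}^2.
N_0 = 2
N_1 = 2 + 2^2 + 2^2 + 2^2 = 14

14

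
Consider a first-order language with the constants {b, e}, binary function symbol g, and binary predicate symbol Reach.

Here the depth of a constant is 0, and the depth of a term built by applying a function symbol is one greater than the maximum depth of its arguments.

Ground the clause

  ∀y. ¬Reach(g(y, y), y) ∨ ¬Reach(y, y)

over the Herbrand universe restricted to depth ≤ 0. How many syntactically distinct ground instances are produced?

Ground terms of depth ≤ 0:
  Write N_k for the number of ground terms of depth ≤ k. A term of depth ≤ k is either a constant or a function symbol applied to arguments of depth ≤ k−1, so N_k = 2 + N_{k-1}^2.
  N_0 = 2
  Explicitly: b, e.
So there are 2 ground terms available for substitution.
The body mentions the single quantified variable y; since ground terms form a free algebra, no two substitutions collapse to the same formula.
Number of ground instances = 2.

2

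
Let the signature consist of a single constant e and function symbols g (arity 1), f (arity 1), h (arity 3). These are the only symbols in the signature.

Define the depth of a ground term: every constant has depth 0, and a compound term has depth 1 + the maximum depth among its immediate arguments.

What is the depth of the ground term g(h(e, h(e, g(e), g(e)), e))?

4

depth(g(e)) = 1 + depth(e) = 1 + 0 = 1
depth(h(e, g(e), g(e))) = 1 + max(0, 1, 1) = 2
depth(h(e, h(e, g(e), g(e)), e)) = 1 + max(0, 2, 0) = 3
depth(g(h(e, h(e, g(e), g(e)), e))) = 1 + depth(h(e, h(e, g(e), g(e)), e)) = 1 + 3 = 4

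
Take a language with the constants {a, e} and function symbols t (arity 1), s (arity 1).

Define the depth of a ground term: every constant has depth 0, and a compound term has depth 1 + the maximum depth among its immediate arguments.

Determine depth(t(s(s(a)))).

depth(s(a)) = 1 + depth(a) = 1 + 0 = 1
depth(s(s(a))) = 1 + depth(s(a)) = 1 + 1 = 2
depth(t(s(s(a)))) = 1 + depth(s(s(a))) = 1 + 2 = 3

3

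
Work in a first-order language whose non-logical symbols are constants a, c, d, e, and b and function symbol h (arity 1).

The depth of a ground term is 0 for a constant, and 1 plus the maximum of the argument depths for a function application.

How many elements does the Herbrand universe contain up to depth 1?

10

Write N_k for the number of ground terms of depth ≤ k. A term of depth ≤ k is either a constant or a function symbol applied to arguments of depth ≤ k−1, so N_k = 5 + N_{k-1}.
N_0 = 5
N_1 = 5 + 5 = 10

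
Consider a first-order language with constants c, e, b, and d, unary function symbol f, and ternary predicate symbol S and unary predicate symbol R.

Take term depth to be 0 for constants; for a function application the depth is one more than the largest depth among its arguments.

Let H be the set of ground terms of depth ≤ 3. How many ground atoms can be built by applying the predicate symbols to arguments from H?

4112

First count ground terms of depth ≤ 3.
Count level by level. With function symbols f/1, the terms of depth ≤ k are the 4 constants together with each function applied to depth-≤(k−1) tuples, so N_k = 4 + N_{k-1}.
N_0 = 4
N_1 = 4 + 4 = 8
N_2 = 4 + 8 = 12
N_3 = 4 + 12 = 16
So |H| = 16.
A ground atom is a predicate applied to a tuple of terms from H, so the count is the sum over predicates of |H|^arity:
  S: 16^3 = 4096;  R: 16
Total ground atoms: 4096 + 16 = 4112.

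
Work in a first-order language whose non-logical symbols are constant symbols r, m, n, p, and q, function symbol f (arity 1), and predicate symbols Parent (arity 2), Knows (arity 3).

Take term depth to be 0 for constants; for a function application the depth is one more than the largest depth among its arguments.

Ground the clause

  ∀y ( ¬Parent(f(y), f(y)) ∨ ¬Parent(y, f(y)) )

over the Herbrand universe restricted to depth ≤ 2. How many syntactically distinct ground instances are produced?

Ground terms of depth ≤ 2:
  If N_k denotes the number of depth-≤k ground terms, the 5 constants give N_0 = 5, and each function symbol of arity r contributes N_{k-1}^r new terms at level k: N_k = 5 + N_{k-1}.
  N_0 = 5
  N_1 = 5 + 5 = 10
  N_2 = 5 + 10 = 15
So there are 15 ground terms available for substitution.
The variable y ranges independently over the available ground terms, and distinct assignments produce distinct instances.
Number of ground instances = 15.

15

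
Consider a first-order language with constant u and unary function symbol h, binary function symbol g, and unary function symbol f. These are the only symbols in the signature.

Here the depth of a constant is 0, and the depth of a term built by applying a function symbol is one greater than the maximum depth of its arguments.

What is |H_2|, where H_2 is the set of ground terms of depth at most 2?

25

Write N_k for the number of ground terms of depth ≤ k. A term of depth ≤ k is either a constant or a function symbol applied to arguments of depth ≤ k−1, so N_k = 1 + N_{k-1} + N_{k-1}^2 + N_{k-1}.
N_0 = 1
N_1 = 1 + 1 + 1^2 + 1 = 4
N_2 = 1 + 4 + 4^2 + 4 = 25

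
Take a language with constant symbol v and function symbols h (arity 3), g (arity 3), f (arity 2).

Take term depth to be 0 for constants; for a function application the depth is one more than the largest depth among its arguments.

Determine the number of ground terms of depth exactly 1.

Count level by level. With function symbols h/3, g/3, f/2, the terms of depth ≤ k are the 1 constant together with each function applied to depth-≤(k−1) tuples, so N_k = 1 + N_{k-1}^3 + N_{k-1}^3 + N_{k-1}^2.
N_0 = 1
N_1 = 1 + 1^3 + 1^3 + 1^2 = 4
Terms of depth exactly 1: N_1 − N_0 = 4 − 1 = 3.

3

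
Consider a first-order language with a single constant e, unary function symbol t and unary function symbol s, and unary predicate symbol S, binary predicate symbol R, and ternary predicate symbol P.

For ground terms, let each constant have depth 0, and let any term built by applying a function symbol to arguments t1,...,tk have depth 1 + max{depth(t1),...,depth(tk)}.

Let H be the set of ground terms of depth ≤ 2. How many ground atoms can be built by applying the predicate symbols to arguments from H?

First count ground terms of depth ≤ 2.
Write N_k for the number of ground terms of depth ≤ k. A term of depth ≤ k is either a constant or a function symbol applied to arguments of depth ≤ k−1, so N_k = 1 + N_{k-1} + N_{k-1}.
N_0 = 1
N_1 = 1 + 1 + 1 = 3
N_2 = 1 + 3 + 3 = 7
Explicitly: e, t(e), t(t(e)), t(s(e)), s(e), s(t(e)), s(s(e)).
So |H| = 7.
For each predicate symbol, the number of ground atoms is |H| raised to its arity; summing:
  S: 7;  R: 7^2 = 49;  P: 7^3 = 343
Total ground atoms: 7 + 49 + 343 = 399.

399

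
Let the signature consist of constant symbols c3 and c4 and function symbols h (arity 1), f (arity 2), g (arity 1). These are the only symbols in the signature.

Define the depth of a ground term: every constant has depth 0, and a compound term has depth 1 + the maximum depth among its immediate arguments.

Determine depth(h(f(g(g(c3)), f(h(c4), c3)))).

4

depth(g(c3)) = 1 + depth(c3) = 1 + 0 = 1
depth(g(g(c3))) = 1 + depth(g(c3)) = 1 + 1 = 2
depth(h(c4)) = 1 + depth(c4) = 1 + 0 = 1
depth(f(h(c4), c3)) = 1 + max(1, 0) = 2
depth(f(g(g(c3)), f(h(c4), c3))) = 1 + max(2, 2) = 3
depth(h(f(g(g(c3)), f(h(c4), c3)))) = 1 + depth(f(g(g(c3)), f(h(c4), c3))) = 1 + 3 = 4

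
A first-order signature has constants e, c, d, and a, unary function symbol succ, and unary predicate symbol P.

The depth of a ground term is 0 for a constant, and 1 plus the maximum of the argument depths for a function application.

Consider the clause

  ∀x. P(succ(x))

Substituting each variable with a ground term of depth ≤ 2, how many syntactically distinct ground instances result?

Ground terms of depth ≤ 2:
  Write N_k for the number of ground terms of depth ≤ k. A term of depth ≤ k is either a constant or a function symbol applied to arguments of depth ≤ k−1, so N_k = 4 + N_{k-1}.
  N_0 = 4
  N_1 = 4 + 4 = 8
  N_2 = 4 + 8 = 12
  Explicitly: e, c, d, a, succ(e), succ(c), succ(d), succ(a), succ(succ(e)), succ(succ(c)), succ(succ(d)), succ(succ(a)).
So there are 12 ground terms available for substitution.
The variable x ranges independently over the available ground terms, and distinct assignments produce distinct instances.
Number of ground instances = 12.

12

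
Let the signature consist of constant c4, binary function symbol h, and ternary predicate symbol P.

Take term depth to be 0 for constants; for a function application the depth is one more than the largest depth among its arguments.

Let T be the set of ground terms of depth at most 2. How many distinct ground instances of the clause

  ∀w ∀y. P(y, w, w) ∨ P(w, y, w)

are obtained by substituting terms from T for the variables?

Ground terms of depth ≤ 2:
  If N_k denotes the number of depth-≤k ground terms, the 1 constant gives N_0 = 1, and each function symbol of arity r contributes N_{k-1}^r new terms at level k: N_k = 1 + N_{k-1}^2.
  N_0 = 1
  N_1 = 1 + 1^2 = 2
  N_2 = 1 + 2^2 = 5
So there are 5 ground terms available for substitution.
The body mentions every one of the 2 quantified variables; since ground terms form a free algebra, no two substitutions collapse to the same formula.
Number of ground instances = 5^2 = 25.

25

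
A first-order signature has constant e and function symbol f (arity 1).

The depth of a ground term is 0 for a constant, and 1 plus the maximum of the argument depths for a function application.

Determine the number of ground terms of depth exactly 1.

1

Let N_k count ground terms of depth at most k. Each non-constant term of depth ≤ k is some function symbol applied to depth-≤(k−1) arguments, giving N_k = 1 + N_{k-1}.
N_0 = 1
N_1 = 1 + 1 = 2
Terms of depth exactly 1: N_1 − N_0 = 2 − 1 = 1.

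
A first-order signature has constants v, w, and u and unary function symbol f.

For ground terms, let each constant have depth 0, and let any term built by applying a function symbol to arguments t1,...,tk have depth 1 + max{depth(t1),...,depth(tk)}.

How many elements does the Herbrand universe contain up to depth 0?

Count level by level. With function symbols f/1, the terms of depth ≤ k are the 3 constants together with each function applied to depth-≤(k−1) tuples, so N_k = 3 + N_{k-1}.
N_0 = 3
Explicitly: v, w, u.

3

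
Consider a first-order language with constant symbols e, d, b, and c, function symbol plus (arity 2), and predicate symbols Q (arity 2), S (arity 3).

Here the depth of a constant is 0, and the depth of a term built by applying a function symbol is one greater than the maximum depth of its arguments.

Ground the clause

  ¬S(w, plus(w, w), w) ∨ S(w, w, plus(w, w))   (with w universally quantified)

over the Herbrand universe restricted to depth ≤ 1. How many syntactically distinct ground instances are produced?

20

Ground terms of depth ≤ 1:
  Let N_k count ground terms of depth at most k. Each non-constant term of depth ≤ k is some function symbol applied to depth-≤(k−1) arguments, giving N_k = 4 + N_{k-1}^2.
  N_0 = 4
  N_1 = 4 + 4^2 = 20
So there are 20 ground terms available for substitution.
The clause has 1 distinct variable (w), which appears in the body. In the free term algebra distinct substitutions yield syntactically distinct ground instances.
Number of ground instances = 20.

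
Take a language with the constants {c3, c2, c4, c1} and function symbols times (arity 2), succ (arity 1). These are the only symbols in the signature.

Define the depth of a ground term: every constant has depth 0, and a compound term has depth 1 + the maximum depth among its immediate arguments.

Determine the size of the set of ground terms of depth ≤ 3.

Let N_k = |{terms of depth ≤ k}|. Then N_0 = 4 and N_k = 4 + N_{k-1}^2 + N_{k-1} for k ≥ 1 (one summand per function symbol, arity giving the exponent).
N_0 = 4
N_1 = 4 + 4^2 + 4 = 24
N_2 = 4 + 24^2 + 24 = 604
N_3 = 4 + 604^2 + 604 = 365424

365424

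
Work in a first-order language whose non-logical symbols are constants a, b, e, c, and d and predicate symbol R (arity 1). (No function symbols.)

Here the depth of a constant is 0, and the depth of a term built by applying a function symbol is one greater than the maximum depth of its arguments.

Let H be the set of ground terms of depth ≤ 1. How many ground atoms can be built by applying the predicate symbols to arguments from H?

5

First count ground terms of depth ≤ 1.
With no function symbols every ground term is a constant, so there are exactly 5 ground terms at every depth bound.
N_0 = 5
N_1 = 5
So |H| = 5.
Each predicate of arity r yields |H|^r ground atoms (one per choice of an r-tuple from H):
  R: 5
Total ground atoms: 5.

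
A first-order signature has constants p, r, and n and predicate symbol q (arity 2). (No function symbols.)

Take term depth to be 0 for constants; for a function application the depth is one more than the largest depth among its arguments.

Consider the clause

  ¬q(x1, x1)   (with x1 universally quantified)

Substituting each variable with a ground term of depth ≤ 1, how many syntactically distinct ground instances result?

Ground terms of depth ≤ 1:
  With no function symbols every ground term is a constant, so there are exactly 3 ground terms at every depth bound.
  N_0 = 3
  N_1 = 3
  Explicitly: p, r, n.
So there are 3 ground terms available for substitution.
There is 1 variable to instantiate (x1),  occurring in at least one literal, so different choices give different ground instances.
Number of ground instances = 3.

3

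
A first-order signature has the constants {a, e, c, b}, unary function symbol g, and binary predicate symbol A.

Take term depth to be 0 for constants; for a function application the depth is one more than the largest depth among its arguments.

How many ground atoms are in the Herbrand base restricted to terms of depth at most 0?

First count ground terms of depth ≤ 0.
Let N_k count ground terms of depth at most k. Each non-constant term of depth ≤ k is some function symbol applied to depth-≤(k−1) arguments, giving N_k = 4 + N_{k-1}.
N_0 = 4
Explicitly: a, e, c, b.
So |H| = 4.
Ground atoms are formed by filling each argument slot of a predicate with a term from H, so an r-ary predicate gives |H|^r atoms:
  A: 4^2 = 16
Total ground atoms: 16.

16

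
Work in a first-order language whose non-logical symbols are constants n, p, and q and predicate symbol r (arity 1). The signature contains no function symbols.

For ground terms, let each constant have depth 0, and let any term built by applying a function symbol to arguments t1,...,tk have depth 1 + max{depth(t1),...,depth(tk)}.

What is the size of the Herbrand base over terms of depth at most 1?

3

First count ground terms of depth ≤ 1.
With no function symbols every ground term is a constant, so there are exactly 3 ground terms at every depth bound.
N_0 = 3
N_1 = 3
So |H| = 3.
For each predicate symbol, the number of ground atoms is |H| raised to its arity; summing:
  r: 3
Total ground atoms: 3.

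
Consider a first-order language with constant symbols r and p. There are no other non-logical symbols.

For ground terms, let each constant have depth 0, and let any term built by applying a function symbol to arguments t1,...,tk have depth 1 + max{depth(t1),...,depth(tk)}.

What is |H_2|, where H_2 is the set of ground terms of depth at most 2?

2

With no function symbols every ground term is a constant, so there are exactly 2 ground terms at every depth bound.
N_0 = 2
N_1 = 2
N_2 = 2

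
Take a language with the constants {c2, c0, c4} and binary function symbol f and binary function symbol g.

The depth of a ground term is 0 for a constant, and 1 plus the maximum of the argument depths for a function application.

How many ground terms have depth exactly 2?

864

Write N_k for the number of ground terms of depth ≤ k. A term of depth ≤ k is either a constant or a function symbol applied to arguments of depth ≤ k−1, so N_k = 3 + N_{k-1}^2 + N_{k-1}^2.
N_0 = 3
N_1 = 3 + 3^2 + 3^2 = 21
N_2 = 3 + 21^2 + 21^2 = 885
Terms of depth exactly 2: N_2 − N_1 = 885 − 21 = 864.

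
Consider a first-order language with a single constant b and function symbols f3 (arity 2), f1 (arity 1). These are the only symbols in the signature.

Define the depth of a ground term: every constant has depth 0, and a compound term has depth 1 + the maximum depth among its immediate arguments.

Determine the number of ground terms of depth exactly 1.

If N_k denotes the number of depth-≤k ground terms, the 1 constant gives N_0 = 1, and each function symbol of arity r contributes N_{k-1}^r new terms at level k: N_k = 1 + N_{k-1}^2 + N_{k-1}.
N_0 = 1
N_1 = 1 + 1^2 + 1 = 3
Terms of depth exactly 1: N_1 − N_0 = 3 − 1 = 2.

2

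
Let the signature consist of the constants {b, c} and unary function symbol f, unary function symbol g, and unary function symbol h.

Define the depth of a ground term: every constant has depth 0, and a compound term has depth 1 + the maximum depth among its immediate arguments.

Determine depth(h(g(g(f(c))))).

4

depth(f(c)) = 1 + depth(c) = 1 + 0 = 1
depth(g(f(c))) = 1 + depth(f(c)) = 1 + 1 = 2
depth(g(g(f(c)))) = 1 + depth(g(f(c))) = 1 + 2 = 3
depth(h(g(g(f(c))))) = 1 + depth(g(g(f(c)))) = 1 + 3 = 4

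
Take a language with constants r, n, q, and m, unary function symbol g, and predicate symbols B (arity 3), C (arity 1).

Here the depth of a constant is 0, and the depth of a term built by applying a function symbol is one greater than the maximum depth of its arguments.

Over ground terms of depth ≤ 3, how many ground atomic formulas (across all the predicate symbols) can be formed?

4112

First count ground terms of depth ≤ 3.
Let N_k count ground terms of depth at most k. Each non-constant term of depth ≤ k is some function symbol applied to depth-≤(k−1) arguments, giving N_k = 4 + N_{k-1}.
N_0 = 4
N_1 = 4 + 4 = 8
N_2 = 4 + 8 = 12
N_3 = 4 + 12 = 16
So |H| = 16.
Ground atoms are formed by filling each argument slot of a predicate with a term from H, so an r-ary predicate gives |H|^r atoms:
  B: 16^3 = 4096;  C: 16
Total ground atoms: 4096 + 16 = 4112.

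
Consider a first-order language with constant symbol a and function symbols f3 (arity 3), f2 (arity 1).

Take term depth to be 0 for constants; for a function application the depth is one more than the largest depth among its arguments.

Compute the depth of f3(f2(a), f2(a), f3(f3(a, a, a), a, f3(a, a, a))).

depth(f2(a)) = 1 + depth(a) = 1 + 0 = 1
depth(f3(a, a, a)) = 1 + max(0, 0, 0) = 1
depth(f3(f3(a, a, a), a, f3(a, a, a))) = 1 + max(1, 0, 1) = 2
depth(f3(f2(a), f2(a), f3(f3(a, a, a), a, f3(a, a, a)))) = 1 + max(1, 1, 2) = 3

3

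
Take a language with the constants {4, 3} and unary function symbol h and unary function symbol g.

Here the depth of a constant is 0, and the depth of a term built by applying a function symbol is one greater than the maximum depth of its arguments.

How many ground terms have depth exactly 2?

Let N_k count ground terms of depth at most k. Each non-constant term of depth ≤ k is some function symbol applied to depth-≤(k−1) arguments, giving N_k = 2 + N_{k-1} + N_{k-1}.
N_0 = 2
N_1 = 2 + 2 + 2 = 6
N_2 = 2 + 6 + 6 = 14
Terms of depth exactly 2: N_2 − N_1 = 14 − 6 = 8.

8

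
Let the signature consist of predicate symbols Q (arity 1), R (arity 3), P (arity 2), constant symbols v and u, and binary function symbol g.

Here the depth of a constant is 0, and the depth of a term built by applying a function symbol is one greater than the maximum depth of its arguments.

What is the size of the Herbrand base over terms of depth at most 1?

First count ground terms of depth ≤ 1.
Let N_k count ground terms of depth at most k. Each non-constant term of depth ≤ k is some function symbol applied to depth-≤(k−1) arguments, giving N_k = 2 + N_{k-1}^2.
N_0 = 2
N_1 = 2 + 2^2 = 6
Explicitly: v, u, g(v, v), g(v, u), g(u, v), g(u, u).
So |H| = 6.
A ground atom is a predicate applied to a tuple of terms from H, so the count is the sum over predicates of |H|^arity:
  Q: 6;  R: 6^3 = 216;  P: 6^2 = 36
Total ground atoms: 6 + 216 + 36 = 258.

258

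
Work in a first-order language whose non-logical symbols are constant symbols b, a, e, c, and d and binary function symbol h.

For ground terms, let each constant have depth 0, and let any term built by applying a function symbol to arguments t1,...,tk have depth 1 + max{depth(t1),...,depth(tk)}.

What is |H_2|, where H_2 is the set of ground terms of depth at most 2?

Let N_k = |{terms of depth ≤ k}|. Then N_0 = 5 and N_k = 5 + N_{k-1}^2 for k ≥ 1 (one summand per function symbol, arity giving the exponent).
N_0 = 5
N_1 = 5 + 5^2 = 30
N_2 = 5 + 30^2 = 905

905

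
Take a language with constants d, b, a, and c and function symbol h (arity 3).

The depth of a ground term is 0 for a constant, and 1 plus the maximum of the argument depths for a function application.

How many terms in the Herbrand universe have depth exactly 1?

64

Let N_k = |{terms of depth ≤ k}|. Then N_0 = 4 and N_k = 4 + N_{k-1}^3 for k ≥ 1 (one summand per function symbol, arity giving the exponent).
N_0 = 4
N_1 = 4 + 4^3 = 68
Terms of depth exactly 1: N_1 − N_0 = 68 − 4 = 64.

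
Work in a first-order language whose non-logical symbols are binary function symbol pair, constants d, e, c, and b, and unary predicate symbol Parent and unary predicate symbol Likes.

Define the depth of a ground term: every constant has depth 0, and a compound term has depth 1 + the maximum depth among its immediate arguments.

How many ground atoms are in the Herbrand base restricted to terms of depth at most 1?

First count ground terms of depth ≤ 1.
Write N_k for the number of ground terms of depth ≤ k. A term of depth ≤ k is either a constant or a function symbol applied to arguments of depth ≤ k−1, so N_k = 4 + N_{k-1}^2.
N_0 = 4
N_1 = 4 + 4^2 = 20
So |H| = 20.
A ground atom is a predicate applied to a tuple of terms from H, so the count is the sum over predicates of |H|^arity:
  Parent: 20;  Likes: 20
Total ground atoms: 20 + 20 = 40.

40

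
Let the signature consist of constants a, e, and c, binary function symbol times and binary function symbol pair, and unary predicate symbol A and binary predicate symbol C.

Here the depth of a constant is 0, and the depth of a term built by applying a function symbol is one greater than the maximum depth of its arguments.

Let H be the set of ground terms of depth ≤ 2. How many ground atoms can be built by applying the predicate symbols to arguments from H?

784110

First count ground terms of depth ≤ 2.
Let N_k count ground terms of depth at most k. Each non-constant term of depth ≤ k is some function symbol applied to depth-≤(k−1) arguments, giving N_k = 3 + N_{k-1}^2 + N_{k-1}^2.
N_0 = 3
N_1 = 3 + 3^2 + 3^2 = 21
N_2 = 3 + 21^2 + 21^2 = 885
So |H| = 885.
Ground atoms are formed by filling each argument slot of a predicate with a term from H, so an r-ary predicate gives |H|^r atoms:
  A: 885;  C: 885^2 = 783225
Total ground atoms: 885 + 783225 = 784110.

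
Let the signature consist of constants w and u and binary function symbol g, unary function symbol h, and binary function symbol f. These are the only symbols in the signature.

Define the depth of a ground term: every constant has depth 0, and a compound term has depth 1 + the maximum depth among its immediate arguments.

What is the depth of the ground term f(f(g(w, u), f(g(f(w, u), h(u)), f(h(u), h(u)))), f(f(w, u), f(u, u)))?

depth(g(w, u)) = 1 + max(0, 0) = 1
depth(f(w, u)) = 1 + max(0, 0) = 1
depth(h(u)) = 1 + depth(u) = 1 + 0 = 1
depth(g(f(w, u), h(u))) = 1 + max(1, 1) = 2
depth(f(h(u), h(u))) = 1 + max(1, 1) = 2
depth(f(g(f(w, u), h(u)), f(h(u), h(u)))) = 1 + max(2, 2) = 3
depth(f(g(w, u), f(g(f(w, u), h(u)), f(h(u), h(u))))) = 1 + max(1, 3) = 4
depth(f(u, u)) = 1 + max(0, 0) = 1
depth(f(f(w, u), f(u, u))) = 1 + max(1, 1) = 2
depth(f(f(g(w, u), f(g(f(w, u), h(u)), f(h(u), h(u)))), f(f(w, u), f(u, u)))) = 1 + max(4, 2) = 5

5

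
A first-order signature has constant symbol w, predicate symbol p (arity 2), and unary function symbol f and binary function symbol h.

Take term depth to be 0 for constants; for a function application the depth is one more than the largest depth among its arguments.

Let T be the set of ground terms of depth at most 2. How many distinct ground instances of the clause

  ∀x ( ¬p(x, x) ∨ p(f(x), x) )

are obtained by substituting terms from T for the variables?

13

Ground terms of depth ≤ 2:
  Let N_k count ground terms of depth at most k. Each non-constant term of depth ≤ k is some function symbol applied to depth-≤(k−1) arguments, giving N_k = 1 + N_{k-1} + N_{k-1}^2.
  N_0 = 1
  N_1 = 1 + 1 + 1^2 = 3
  N_2 = 1 + 3 + 3^2 = 13
So there are 13 ground terms available for substitution.
The clause has 1 distinct variable (x), which appears in the body. In the free term algebra distinct substitutions yield syntactically distinct ground instances.
Number of ground instances = 13.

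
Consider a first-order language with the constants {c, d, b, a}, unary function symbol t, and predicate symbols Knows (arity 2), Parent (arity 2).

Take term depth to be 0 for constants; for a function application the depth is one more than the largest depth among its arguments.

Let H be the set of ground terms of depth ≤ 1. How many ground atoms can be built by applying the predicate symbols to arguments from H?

128

First count ground terms of depth ≤ 1.
Write N_k for the number of ground terms of depth ≤ k. A term of depth ≤ k is either a constant or a function symbol applied to arguments of depth ≤ k−1, so N_k = 4 + N_{k-1}.
N_0 = 4
N_1 = 4 + 4 = 8
Explicitly: c, d, b, a, t(c), t(d), t(b), t(a).
So |H| = 8.
Ground atoms are formed by filling each argument slot of a predicate with a term from H, so an r-ary predicate gives |H|^r atoms:
  Knows: 8^2 = 64;  Parent: 8^2 = 64
Total ground atoms: 64 + 64 = 128.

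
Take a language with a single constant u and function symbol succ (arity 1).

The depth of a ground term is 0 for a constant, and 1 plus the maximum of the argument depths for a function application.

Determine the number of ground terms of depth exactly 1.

1

Let N_k = |{terms of depth ≤ k}|. Then N_0 = 1 and N_k = 1 + N_{k-1} for k ≥ 1 (one summand per function symbol, arity giving the exponent).
N_0 = 1
N_1 = 1 + 1 = 2
Terms of depth exactly 1: N_1 − N_0 = 2 − 1 = 1.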